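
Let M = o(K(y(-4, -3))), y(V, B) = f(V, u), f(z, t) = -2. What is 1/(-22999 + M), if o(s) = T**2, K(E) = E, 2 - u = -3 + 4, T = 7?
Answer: -1/22950 ≈ -4.3573e-5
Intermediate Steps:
u = 1 (u = 2 - (-3 + 4) = 2 - 1*1 = 2 - 1 = 1)
y(V, B) = -2
o(s) = 49 (o(s) = 7**2 = 49)
M = 49
1/(-22999 + M) = 1/(-22999 + 49) = 1/(-22950) = -1/22950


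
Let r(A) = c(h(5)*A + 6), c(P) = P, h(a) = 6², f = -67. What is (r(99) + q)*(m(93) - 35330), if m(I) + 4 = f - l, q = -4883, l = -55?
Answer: 46409298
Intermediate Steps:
h(a) = 36
m(I) = -16 (m(I) = -4 + (-67 - 1*(-55)) = -4 + (-67 + 55) = -4 - 12 = -16)
r(A) = 6 + 36*A (r(A) = 36*A + 6 = 6 + 36*A)
(r(99) + q)*(m(93) - 35330) = ((6 + 36*99) - 4883)*(-16 - 35330) = ((6 + 3564) - 4883)*(-35346) = (3570 - 4883)*(-35346) = -1313*(-35346) = 46409298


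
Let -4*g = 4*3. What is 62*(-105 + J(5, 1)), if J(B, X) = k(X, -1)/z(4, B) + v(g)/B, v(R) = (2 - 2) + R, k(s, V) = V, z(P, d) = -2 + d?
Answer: -98518/15 ≈ -6567.9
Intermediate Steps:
g = -3 ≈ -3.0000
v(R) = R (v(R) = 0 + R = R)
J(B, X) = -1/(-2 + B) - 3/B
62*(-105 + J(5, 1)) = 62*(-105 + 2*(3 - 2*5)/(5*(-2 + 5))) = 62*(-105 + 2*(1/5)*(3 - 10)/3) = 62*(-105 + 2*(1/5)*(1/3)*(-7)) = 62*(-105 - 14/15) = 62*(-1589/15) = -98518/15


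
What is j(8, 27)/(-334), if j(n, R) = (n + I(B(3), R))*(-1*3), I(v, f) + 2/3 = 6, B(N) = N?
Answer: 20/167 ≈ 0.11976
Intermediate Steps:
I(v, f) = 16/3 (I(v, f) = -⅔ + 6 = 16/3)
j(n, R) = -16 - 3*n (j(n, R) = (n + 16/3)*(-1*3) = (16/3 + n)*(-3) = -16 - 3*n)
j(8, 27)/(-334) = (-16 - 3*8)/(-334) = (-16 - 24)*(-1/334) = -40*(-1/334) = 20/167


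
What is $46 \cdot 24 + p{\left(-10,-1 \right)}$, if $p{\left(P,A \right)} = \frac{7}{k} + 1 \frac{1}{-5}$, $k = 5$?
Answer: $\frac{5526}{5} \approx 1105.2$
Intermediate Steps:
$p{\left(P,A \right)} = \frac{6}{5}$ ($p{\left(P,A \right)} = \frac{7}{5} + 1 \frac{1}{-5} = 7 \cdot \frac{1}{5} + 1 \left(- \frac{1}{5}\right) = \frac{7}{5} - \frac{1}{5} = \frac{6}{5}$)
$46 \cdot 24 + p{\left(-10,-1 \right)} = 46 \cdot 24 + \frac{6}{5} = 1104 + \frac{6}{5} = \frac{5526}{5}$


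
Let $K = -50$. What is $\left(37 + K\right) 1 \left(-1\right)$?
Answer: $13$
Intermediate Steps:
$\left(37 + K\right) 1 \left(-1\right) = \left(37 - 50\right) 1 \left(-1\right) = \left(-13\right) \left(-1\right) = 13$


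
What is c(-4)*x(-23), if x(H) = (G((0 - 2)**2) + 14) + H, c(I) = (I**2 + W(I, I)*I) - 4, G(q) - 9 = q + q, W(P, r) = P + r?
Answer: 352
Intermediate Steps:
G(q) = 9 + 2*q (G(q) = 9 + (q + q) = 9 + 2*q)
c(I) = -4 + 3*I**2 (c(I) = (I**2 + (I + I)*I) - 4 = (I**2 + (2*I)*I) - 4 = (I**2 + 2*I**2) - 4 = 3*I**2 - 4 = -4 + 3*I**2)
x(H) = 31 + H (x(H) = ((9 + 2*(0 - 2)**2) + 14) + H = ((9 + 2*(-2)**2) + 14) + H = ((9 + 2*4) + 14) + H = ((9 + 8) + 14) + H = (17 + 14) + H = 31 + H)
c(-4)*x(-23) = (-4 + 3*(-4)**2)*(31 - 23) = (-4 + 3*16)*8 = (-4 + 48)*8 = 44*8 = 352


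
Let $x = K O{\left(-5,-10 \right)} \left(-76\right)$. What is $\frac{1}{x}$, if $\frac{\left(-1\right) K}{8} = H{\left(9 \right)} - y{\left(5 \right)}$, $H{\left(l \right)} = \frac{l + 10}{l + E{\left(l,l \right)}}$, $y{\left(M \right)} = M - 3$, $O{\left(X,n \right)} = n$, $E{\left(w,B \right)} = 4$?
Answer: $\frac{13}{42560} \approx 0.00030545$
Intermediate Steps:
$y{\left(M \right)} = -3 + M$ ($y{\left(M \right)} = M - 3 = -3 + M$)
$H{\left(l \right)} = \frac{10 + l}{4 + l}$ ($H{\left(l \right)} = \frac{l + 10}{l + 4} = \frac{10 + l}{4 + l}$)
$K = \frac{56}{13}$ ($K = - 8 \left(\frac{10 + 9}{4 + 9} - \left(-3 + 5\right)\right) = - 8 \left(\frac{1}{13} \cdot 19 - 2\right) = - 8 \left(\frac{19}{13} - 2\right) = \left(-8\right) \left(- \frac{7}{13}\right) = \frac{56}{13} \approx 4.3077$)
$x = \frac{42560}{13}$ ($x = \frac{56}{13} \left(-10\right) \left(-76\right) = \left(- \frac{560}{13}\right) \left(-76\right) = \frac{42560}{13} \approx 3273.8$)
$\frac{1}{x} = \frac{1}{\frac{42560}{13}} = \frac{13}{42560}$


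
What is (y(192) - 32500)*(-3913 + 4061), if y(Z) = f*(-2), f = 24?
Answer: -4817104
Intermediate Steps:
y(Z) = -48 (y(Z) = 24*(-2) = -48)
(y(192) - 32500)*(-3913 + 4061) = (-48 - 32500)*(-3913 + 4061) = -32548*148 = -4817104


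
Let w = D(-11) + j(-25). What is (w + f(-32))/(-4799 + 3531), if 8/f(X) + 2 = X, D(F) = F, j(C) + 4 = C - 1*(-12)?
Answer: 120/5389 ≈ 0.022268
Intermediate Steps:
j(C) = 8 + C (j(C) = -4 + (C - 1*(-12)) = -4 + (C + 12) = -4 + (12 + C) = 8 + C)
f(X) = 8/(-2 + X)
w = -28 (w = -11 + (8 - 25) = -11 - 17 = -28)
(w + f(-32))/(-4799 + 3531) = (-28 + 8/(-2 - 32))/(-4799 + 3531) = (-28 + 8/(-34))/(-1268) = (-28 + 8*(-1/34))*(-1/1268) = (-28 - 4/17)*(-1/1268) = -480/17*(-1/1268) = 120/5389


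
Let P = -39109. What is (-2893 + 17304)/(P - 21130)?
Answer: -14411/60239 ≈ -0.23923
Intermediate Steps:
(-2893 + 17304)/(P - 21130) = (-2893 + 17304)/(-39109 - 21130) = 14411/(-60239) = 14411*(-1/60239) = -14411/60239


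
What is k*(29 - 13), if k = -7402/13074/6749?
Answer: -59216/44118213 ≈ -0.0013422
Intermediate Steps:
k = -3701/44118213 (k = -7402*1/13074*(1/6749) = -3701/6537*1/6749 = -3701/44118213 ≈ -8.3888e-5)
k*(29 - 13) = -3701*(29 - 13)/44118213 = -3701/44118213*16 = -59216/44118213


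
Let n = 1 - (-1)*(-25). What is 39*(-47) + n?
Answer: -1857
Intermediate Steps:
n = -24 (n = 1 - 1*25 = 1 - 25 = -24)
39*(-47) + n = 39*(-47) - 24 = -1833 - 24 = -1857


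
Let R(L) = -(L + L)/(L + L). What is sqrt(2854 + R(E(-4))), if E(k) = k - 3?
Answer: 3*sqrt(317) ≈ 53.413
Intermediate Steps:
E(k) = -3 + k
R(L) = -1 (R(L) = -2*L/(2*L) = -2*L*1/(2*L) = -1*1 = -1)
sqrt(2854 + R(E(-4))) = sqrt(2854 - 1) = sqrt(2853) = 3*sqrt(317)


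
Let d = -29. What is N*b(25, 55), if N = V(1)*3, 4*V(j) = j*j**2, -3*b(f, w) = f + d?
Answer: 1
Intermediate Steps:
b(f, w) = 29/3 - f/3 (b(f, w) = -(f - 29)/3 = -(-29 + f)/3 = 29/3 - f/3)
V(j) = j**3/4 (V(j) = (j*j**2)/4 = j**3/4)
N = 3/4 (N = ((1/4)*1**3)*3 = ((1/4)*1)*3 = (1/4)*3 = 3/4 ≈ 0.75000)
N*b(25, 55) = 3*(29/3 - 1/3*25)/4 = 3*(29/3 - 25/3)/4 = (3/4)*(4/3) = 1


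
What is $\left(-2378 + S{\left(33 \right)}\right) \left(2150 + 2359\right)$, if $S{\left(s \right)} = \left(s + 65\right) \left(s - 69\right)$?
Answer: $-26630154$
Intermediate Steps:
$S{\left(s \right)} = \left(-69 + s\right) \left(65 + s\right)$ ($S{\left(s \right)} = \left(65 + s\right) \left(-69 + s\right) = \left(-69 + s\right) \left(65 + s\right)$)
$\left(-2378 + S{\left(33 \right)}\right) \left(2150 + 2359\right) = \left(-2378 - \left(4617 - 1089\right)\right) \left(2150 + 2359\right) = \left(-2378 - 3528\right) 4509 = \left(-5906\right) 4509 = -26630154$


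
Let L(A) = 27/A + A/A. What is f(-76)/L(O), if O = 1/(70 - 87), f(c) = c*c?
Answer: -2888/229 ≈ -12.611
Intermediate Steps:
f(c) = c**2
O = -1/17 (O = 1/(-17) = -1/17 ≈ -0.058824)
L(A) = 1 + 27/A (L(A) = 27/A + 1 = 1 + 27/A)
f(-76)/L(O) = (-76)**2/(((27 - 1/17)/(-1/17))) = 5776/((-17*458/17)) = 5776/(-458) = 5776*(-1/458) = -2888/229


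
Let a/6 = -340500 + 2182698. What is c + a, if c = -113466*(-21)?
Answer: 13435974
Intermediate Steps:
c = 2382786 (c = -18911*(-126) = 2382786)
a = 11053188 (a = 6*(-340500 + 2182698) = 6*1842198 = 11053188)
c + a = 2382786 + 11053188 = 13435974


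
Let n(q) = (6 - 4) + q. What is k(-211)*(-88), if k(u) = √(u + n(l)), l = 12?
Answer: -88*I*√197 ≈ -1235.1*I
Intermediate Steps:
n(q) = 2 + q
k(u) = √(14 + u) (k(u) = √(u + (2 + 12)) = √(u + 14) = √(14 + u))
k(-211)*(-88) = √(14 - 211)*(-88) = √(-197)*(-88) = (I*√197)*(-88) = -88*I*√197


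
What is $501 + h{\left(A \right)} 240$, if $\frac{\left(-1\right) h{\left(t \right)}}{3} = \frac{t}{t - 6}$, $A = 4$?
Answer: $1941$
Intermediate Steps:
$h{\left(t \right)} = - \frac{3 t}{-6 + t}$ ($h{\left(t \right)} = - 3 \frac{t}{t - 6} = - 3 \frac{t}{-6 + t} = - \frac{3 t}{-6 + t}$)
$501 + h{\left(A \right)} 240 = 501 + \left(-3\right) 4 \frac{1}{-6 + 4} \cdot 240 = 501 + \left(-3\right) 4 \frac{1}{-2} \cdot 240 = 501 + \left(-3\right) 4 \left(- \frac{1}{2}\right) 240 = 501 + 6 \cdot 240 = 501 + 1440 = 1941$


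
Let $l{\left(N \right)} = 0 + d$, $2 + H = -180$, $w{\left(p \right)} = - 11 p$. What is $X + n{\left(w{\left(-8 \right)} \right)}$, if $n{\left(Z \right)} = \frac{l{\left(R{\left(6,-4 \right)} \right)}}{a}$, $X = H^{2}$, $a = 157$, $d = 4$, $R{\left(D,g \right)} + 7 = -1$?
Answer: $\frac{5200472}{157} \approx 33124.0$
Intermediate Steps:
$R{\left(D,g \right)} = -8$ ($R{\left(D,g \right)} = -7 - 1 = -8$)
$H = -182$ ($H = -2 - 180 = -182$)
$l{\left(N \right)} = 4$ ($l{\left(N \right)} = 0 + 4 = 4$)
$X = 33124$ ($X = \left(-182\right)^{2} = 33124$)
$n{\left(Z \right)} = \frac{4}{157}$
$X + n{\left(w{\left(-8 \right)} \right)} = 33124 + \frac{4}{157} = \frac{5200472}{157}$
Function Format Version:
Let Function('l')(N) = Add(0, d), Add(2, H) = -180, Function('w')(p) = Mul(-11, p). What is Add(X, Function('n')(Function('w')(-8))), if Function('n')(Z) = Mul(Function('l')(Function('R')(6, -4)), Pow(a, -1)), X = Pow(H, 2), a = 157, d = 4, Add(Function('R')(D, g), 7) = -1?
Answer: Rational(5200472, 157) ≈ 33124.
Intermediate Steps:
Function('R')(D, g) = -8 (Function('R')(D, g) = Add(-7, -1) = -8)
H = -182 (H = Add(-2, -180) = -182)
Function('l')(N) = 4 (Function('l')(N) = Add(0, 4) = 4)
X = 33124 (X = Pow(-182, 2) = 33124)
Function('n')(Z) = Rational(4, 157) (Function('n')(Z) = Mul(4, Pow(157, -1)) = Mul(4, Rational(1, 157)) = Rational(4, 157))
Add(X, Function('n')(Function('w')(-8))) = Add(33124, Rational(4, 157)) = Rational(5200472, 157)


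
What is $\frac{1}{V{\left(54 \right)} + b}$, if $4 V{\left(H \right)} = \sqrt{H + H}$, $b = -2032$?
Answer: $- \frac{8128}{16516069} - \frac{6 \sqrt{3}}{16516069} \approx -0.00049276$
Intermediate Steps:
$V{\left(H \right)} = \frac{\sqrt{2} \sqrt{H}}{4}$ ($V{\left(H \right)} = \frac{\sqrt{H + H}}{4} = \frac{\sqrt{2 H}}{4} = \frac{\sqrt{2} \sqrt{H}}{4}$)
$\frac{1}{V{\left(54 \right)} + b} = \frac{1}{\frac{\sqrt{2} \sqrt{54}}{4} - 2032} = \frac{1}{\frac{\sqrt{2} \cdot 3 \sqrt{6}}{4} - 2032} = \frac{1}{\frac{3 \sqrt{3}}{2} - 2032} = \frac{1}{-2032 + \frac{3 \sqrt{3}}{2}}$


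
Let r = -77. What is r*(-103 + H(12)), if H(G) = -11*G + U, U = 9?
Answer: 17402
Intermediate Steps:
H(G) = 9 - 11*G (H(G) = -11*G + 9 = 9 - 11*G)
r*(-103 + H(12)) = -77*(-103 + (9 - 11*12)) = -77*(-103 + (9 - 132)) = -77*(-103 - 123) = -77*(-226) = 17402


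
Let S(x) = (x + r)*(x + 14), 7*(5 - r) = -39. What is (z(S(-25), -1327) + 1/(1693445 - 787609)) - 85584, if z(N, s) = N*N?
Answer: -2680635945571/44385964 ≈ -60394.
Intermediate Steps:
r = 74/7 (r = 5 - ⅐*(-39) = 5 + 39/7 = 74/7 ≈ 10.571)
S(x) = (14 + x)*(74/7 + x) (S(x) = (x + 74/7)*(x + 14) = (74/7 + x)*(14 + x) = (14 + x)*(74/7 + x))
z(N, s) = N²
(z(S(-25), -1327) + 1/(1693445 - 787609)) - 85584 = ((148 + (-25)² + (172/7)*(-25))² + 1/(1693445 - 787609)) - 85584 = ((148 + 625 - 4300/7)² + 1/905836) - 85584 = ((1111/7)² + 1/905836) - 85584 = (1234321/49 + 1/905836) - 85584 = 1118092397405/44385964 - 85584 = -2680635945571/44385964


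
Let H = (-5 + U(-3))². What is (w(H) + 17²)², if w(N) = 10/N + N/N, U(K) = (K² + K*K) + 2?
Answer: 170354704/2025 ≈ 84126.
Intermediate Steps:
U(K) = 2 + 2*K² (U(K) = (K² + K²) + 2 = 2*K² + 2 = 2 + 2*K²)
H = 225 (H = (-5 + (2 + 2*(-3)²))² = (-5 + (2 + 2*9))² = (-5 + (2 + 18))² = (-5 + 20)² = 15² = 225)
w(N) = 1 + 10/N (w(N) = 10/N + 1 = 1 + 10/N)
(w(H) + 17²)² = ((10 + 225)/225 + 17²)² = ((1/225)*235 + 289)² = (47/45 + 289)² = (13052/45)² = 170354704/2025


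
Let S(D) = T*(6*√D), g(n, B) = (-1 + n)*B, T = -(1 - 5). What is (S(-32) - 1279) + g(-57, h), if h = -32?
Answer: 577 + 96*I*√2 ≈ 577.0 + 135.76*I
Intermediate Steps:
T = 4 (T = -1*(-4) = 4)
g(n, B) = B*(-1 + n)
S(D) = 24*√D (S(D) = 4*(6*√D) = 24*√D)
(S(-32) - 1279) + g(-57, h) = (24*√(-32) - 1279) - 32*(-1 - 57) = (24*(4*I*√2) - 1279) - 32*(-58) = (96*I*√2 - 1279) + 1856 = (-1279 + 96*I*√2) + 1856 = 577 + 96*I*√2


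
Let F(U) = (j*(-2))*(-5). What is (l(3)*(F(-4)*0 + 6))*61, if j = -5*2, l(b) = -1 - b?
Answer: -1464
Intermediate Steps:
j = -10
F(U) = -100 (F(U) = -10*(-2)*(-5) = 20*(-5) = -100)
(l(3)*(F(-4)*0 + 6))*61 = ((-1 - 1*3)*(-100*0 + 6))*61 = ((-1 - 3)*(0 + 6))*61 = -4*6*61 = -24*61 = -1464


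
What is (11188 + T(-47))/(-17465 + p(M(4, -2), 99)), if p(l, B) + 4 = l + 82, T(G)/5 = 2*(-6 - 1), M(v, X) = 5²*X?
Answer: -11118/17437 ≈ -0.63761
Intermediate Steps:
M(v, X) = 25*X
T(G) = -70 (T(G) = 5*(2*(-6 - 1)) = 5*(2*(-7)) = 5*(-14) = -70)
p(l, B) = 78 + l (p(l, B) = -4 + (l + 82) = -4 + (82 + l) = 78 + l)
(11188 + T(-47))/(-17465 + p(M(4, -2), 99)) = (11188 - 70)/(-17465 + (78 + 25*(-2))) = 11118/(-17465 + (78 - 50)) = 11118/(-17465 + 28) = 11118/(-17437) = 11118*(-1/17437) = -11118/17437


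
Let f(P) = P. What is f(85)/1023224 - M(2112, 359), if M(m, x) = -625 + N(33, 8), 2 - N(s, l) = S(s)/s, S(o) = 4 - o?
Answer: 21006791525/33766392 ≈ 622.12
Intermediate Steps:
N(s, l) = 2 - (4 - s)/s
M(m, x) = -20530/33 (M(m, x) = -625 + (3 - 4/33) = -625 + 95/33 = -20530/33)
f(85)/1023224 - M(2112, 359) = 85/1023224 - 1*(-20530/33) = 85*(1/1023224) + 20530/33 = 85/1023224 + 20530/33 = 21006791525/33766392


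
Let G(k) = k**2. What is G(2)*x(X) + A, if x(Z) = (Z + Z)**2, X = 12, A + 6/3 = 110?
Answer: 2412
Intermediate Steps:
A = 108 (A = -2 + 110 = 108)
x(Z) = 4*Z**2 (x(Z) = (2*Z)**2 = 4*Z**2)
G(2)*x(X) + A = 2**2*(4*12**2) + 108 = 4*(4*144) + 108 = 4*576 + 108 = 2304 + 108 = 2412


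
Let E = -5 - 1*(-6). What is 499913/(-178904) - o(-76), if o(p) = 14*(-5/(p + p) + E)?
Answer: -3086959/178904 ≈ -17.255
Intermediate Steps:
E = 1 (E = -5 + 6 = 1)
o(p) = 14 - 35/p (o(p) = 14*(-5/(p + p) + 1) = 14*(-5/(2*p) + 1) = 14*(1 - 5/(2*p)) = 14 - 35/p)
499913/(-178904) - o(-76) = 499913/(-178904) - (14 - 35/(-76)) = 499913*(-1/178904) - (14 - 35*(-1/76)) = -499913/178904 - (14 + 35/76) = -499913/178904 - 1*1099/76 = -499913/178904 - 1099/76 = -3086959/178904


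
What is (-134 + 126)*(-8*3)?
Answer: 192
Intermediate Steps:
(-134 + 126)*(-8*3) = -8*(-24) = 192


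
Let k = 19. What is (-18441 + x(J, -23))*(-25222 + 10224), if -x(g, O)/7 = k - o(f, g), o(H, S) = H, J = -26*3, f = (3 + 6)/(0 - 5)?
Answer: 1393809134/5 ≈ 2.7876e+8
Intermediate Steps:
f = -9/5 (f = 9/(-5) = 9*(-1/5) = -9/5 ≈ -1.8000)
J = -78
x(g, O) = -728/5 (x(g, O) = -7*(19 - 1*(-9/5)) = -7*(19 + 9/5) = -7*104/5 = -728/5)
(-18441 + x(J, -23))*(-25222 + 10224) = (-18441 - 728/5)*(-25222 + 10224) = -92933/5*(-14998) = 1393809134/5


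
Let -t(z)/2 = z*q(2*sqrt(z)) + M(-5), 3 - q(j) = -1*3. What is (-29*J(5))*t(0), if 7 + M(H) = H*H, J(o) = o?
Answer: 5220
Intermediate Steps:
M(H) = -7 + H**2 (M(H) = -7 + H*H = -7 + H**2)
q(j) = 6 (q(j) = 3 - (-1)*3 = 3 - 1*(-3) = 3 + 3 = 6)
t(z) = -36 - 12*z (t(z) = -2*(z*6 + (-7 + (-5)**2)) = -2*(6*z + (-7 + 25)) = -2*(6*z + 18) = -2*(18 + 6*z) = -36 - 12*z)
(-29*J(5))*t(0) = (-29*5)*(-36 - 12*0) = -145*(-36 + 0) = -145*(-36) = 5220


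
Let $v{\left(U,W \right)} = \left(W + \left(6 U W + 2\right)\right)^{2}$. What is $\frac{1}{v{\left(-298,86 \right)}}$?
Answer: $\frac{1}{23617542400} \approx 4.2341 \cdot 10^{-11}$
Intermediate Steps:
$v{\left(U,W \right)} = \left(2 + W + 6 U W\right)^{2}$ ($v{\left(U,W \right)} = \left(W + \left(6 U W + 2\right)\right)^{2} = \left(W + \left(2 + 6 U W\right)\right)^{2} = \left(2 + W + 6 U W\right)^{2}$)
$\frac{1}{v{\left(-298,86 \right)}} = \frac{1}{\left(2 + 86 + 6 \left(-298\right) 86\right)^{2}} = \frac{1}{\left(2 + 86 - 153768\right)^{2}} = \frac{1}{\left(-153680\right)^{2}} = \frac{1}{23617542400}$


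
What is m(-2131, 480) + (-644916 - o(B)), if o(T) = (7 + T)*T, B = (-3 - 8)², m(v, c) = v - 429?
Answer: -662964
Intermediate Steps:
m(v, c) = -429 + v
B = 121 (B = (-11)² = 121)
o(T) = T*(7 + T)
m(-2131, 480) + (-644916 - o(B)) = (-429 - 2131) + (-644916 - 121*(7 + 121)) = -2560 + (-644916 - 121*128) = -2560 + (-644916 - 1*15488) = -2560 + (-644916 - 15488) = -2560 - 660404 = -662964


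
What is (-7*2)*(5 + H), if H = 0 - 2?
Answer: -42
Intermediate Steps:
H = -2
(-7*2)*(5 + H) = (-7*2)*(5 - 2) = -14*3 = -42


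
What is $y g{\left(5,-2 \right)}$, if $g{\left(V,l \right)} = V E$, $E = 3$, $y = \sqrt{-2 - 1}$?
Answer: $15 i \sqrt{3} \approx 25.981 i$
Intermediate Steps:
$y = i \sqrt{3}$ ($y = \sqrt{-3} = i \sqrt{3} \approx 1.732 i$)
$g{\left(V,l \right)} = 3 V$ ($g{\left(V,l \right)} = V 3 = 3 V$)
$y g{\left(5,-2 \right)} = i \sqrt{3} \cdot 3 \cdot 5 = i \sqrt{3} \cdot 15 = 15 i \sqrt{3}$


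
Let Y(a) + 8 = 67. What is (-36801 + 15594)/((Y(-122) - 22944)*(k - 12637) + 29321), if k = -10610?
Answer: -21207/532036916 ≈ -3.9860e-5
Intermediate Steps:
Y(a) = 59 (Y(a) = -8 + 67 = 59)
(-36801 + 15594)/((Y(-122) - 22944)*(k - 12637) + 29321) = (-36801 + 15594)/((59 - 22944)*(-10610 - 12637) + 29321) = -21207/(-22885*(-23247) + 29321) = -21207/(532007595 + 29321) = -21207/532036916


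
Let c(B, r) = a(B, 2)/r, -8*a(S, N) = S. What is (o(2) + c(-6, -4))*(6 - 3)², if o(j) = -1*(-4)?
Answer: 549/16 ≈ 34.313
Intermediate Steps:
a(S, N) = -S/8
o(j) = 4
c(B, r) = -B/(8*r) (c(B, r) = (-B/8)/r = -B/(8*r))
(o(2) + c(-6, -4))*(6 - 3)² = (4 - ⅛*(-6)/(-4))*(6 - 3)² = (4 - ⅛*(-6)*(-¼))*3² = (4 - 3/16)*9 = (61/16)*9 = 549/16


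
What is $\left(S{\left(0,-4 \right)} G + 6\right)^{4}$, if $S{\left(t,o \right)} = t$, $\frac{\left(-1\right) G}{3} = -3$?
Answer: $1296$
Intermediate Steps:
$G = 9$ ($G = \left(-3\right) \left(-3\right) = 9$)
$\left(S{\left(0,-4 \right)} G + 6\right)^{4} = \left(0 \cdot 9 + 6\right)^{4} = \left(0 + 6\right)^{4} = 6^{4} = 1296$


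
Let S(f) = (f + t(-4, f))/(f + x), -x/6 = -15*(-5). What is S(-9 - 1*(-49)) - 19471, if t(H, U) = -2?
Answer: -3991574/205 ≈ -19471.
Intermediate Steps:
x = -450 (x = -(-90)*(-5) = -6*75 = -450)
S(f) = (-2 + f)/(-450 + f) (S(f) = (f - 2)/(f - 450) = (-2 + f)/(-450 + f))
S(-9 - 1*(-49)) - 19471 = (-2 + (-9 - 1*(-49)))/(-450 + (-9 - 1*(-49))) - 19471 = (-2 + (-9 + 49))/(-450 + (-9 + 49)) - 19471 = (-2 + 40)/(-450 + 40) - 19471 = 38/(-410) - 19471 = -1/410*38 - 19471 = -19/205 - 19471 = -3991574/205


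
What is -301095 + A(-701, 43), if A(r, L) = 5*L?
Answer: -300880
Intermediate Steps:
-301095 + A(-701, 43) = -301095 + 5*43 = -301095 + 215 = -300880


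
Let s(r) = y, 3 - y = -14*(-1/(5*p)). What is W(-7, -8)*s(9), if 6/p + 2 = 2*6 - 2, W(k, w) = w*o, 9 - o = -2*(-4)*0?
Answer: 264/5 ≈ 52.800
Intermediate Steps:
o = 9 (o = 9 - (-2*(-4))*0 = 9 - 8*0 = 9 - 1*0 = 9 + 0 = 9)
W(k, w) = 9*w (W(k, w) = w*9 = 9*w)
p = ¾ (p = 6/(-2 + (2*6 - 2)) = 6/(-2 + (12 - 2)) = 6/(-2 + 10) = 6/8 = 6*(⅛) = ¾ ≈ 0.75000)
y = -11/15 (y = 3 - (-14)/((¾)*(-5)) = 3 - (-14)/(-15/4) = 3 - (-14)*(-4)/15 = 3 - 1*56/15 = 3 - 56/15 = -11/15 ≈ -0.73333)
s(r) = -11/15
W(-7, -8)*s(9) = (9*(-8))*(-11/15) = -72*(-11/15) = 264/5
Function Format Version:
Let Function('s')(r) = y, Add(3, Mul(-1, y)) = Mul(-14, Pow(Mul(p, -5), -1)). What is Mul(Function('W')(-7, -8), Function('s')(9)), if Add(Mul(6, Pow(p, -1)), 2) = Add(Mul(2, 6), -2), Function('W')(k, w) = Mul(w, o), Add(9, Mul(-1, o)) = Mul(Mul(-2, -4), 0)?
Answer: Rational(264, 5) ≈ 52.800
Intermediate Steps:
o = 9 (o = Add(9, Mul(-1, Mul(Mul(-2, -4), 0))) = Add(9, Mul(-1, Mul(8, 0))) = Add(9, Mul(-1, 0)) = Add(9, 0) = 9)
Function('W')(k, w) = Mul(9, w) (Function('W')(k, w) = Mul(w, 9) = Mul(9, w))
p = Rational(3, 4) (p = Mul(6, Pow(Add(-2, Add(Mul(2, 6), -2)), -1)) = Mul(6, Pow(Add(-2, Add(12, -2)), -1)) = Mul(6, Pow(Add(-2, 10), -1)) = Mul(6, Pow(8, -1)) = Mul(6, Rational(1, 8)) = Rational(3, 4) ≈ 0.75000)
y = Rational(-11, 15) (y = Add(3, Mul(-1, Mul(-14, Pow(Mul(Rational(3, 4), -5), -1)))) = Add(3, Mul(-1, Mul(-14, Pow(Rational(-15, 4), -1)))) = Add(3, Mul(-1, Mul(-14, Rational(-4, 15)))) = Add(3, Mul(-1, Rational(56, 15))) = Add(3, Rational(-56, 15)) = Rational(-11, 15) ≈ -0.73333)
Function('s')(r) = Rational(-11, 15)
Mul(Function('W')(-7, -8), Function('s')(9)) = Mul(Mul(9, -8), Rational(-11, 15)) = Mul(-72, Rational(-11, 15)) = Rational(264, 5)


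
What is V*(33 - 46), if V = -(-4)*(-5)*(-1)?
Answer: -260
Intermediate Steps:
V = 20 (V = -2*10*(-1) = -20*(-1) = 20)
V*(33 - 46) = 20*(33 - 46) = 20*(-13) = -260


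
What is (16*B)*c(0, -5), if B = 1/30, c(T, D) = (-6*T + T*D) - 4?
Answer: -32/15 ≈ -2.1333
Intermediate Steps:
c(T, D) = -4 - 6*T + D*T (c(T, D) = (-6*T + D*T) - 4 = -4 - 6*T + D*T)
B = 1/30 ≈ 0.033333
(16*B)*c(0, -5) = (16*(1/30))*(-4 - 6*0 - 5*0) = 8*(-4 + 0 + 0)/15 = (8/15)*(-4) = -32/15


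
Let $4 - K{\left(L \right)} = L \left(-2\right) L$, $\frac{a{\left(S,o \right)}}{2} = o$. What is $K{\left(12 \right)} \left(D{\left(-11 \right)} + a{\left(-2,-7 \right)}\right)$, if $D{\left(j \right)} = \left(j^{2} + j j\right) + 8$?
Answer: $68912$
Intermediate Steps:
$a{\left(S,o \right)} = 2 o$
$K{\left(L \right)} = 4 + 2 L^{2}$ ($K{\left(L \right)} = 4 - L \left(-2\right) L = 4 - - 2 L L = 4 - - 2 L^{2} = 4 + 2 L^{2}$)
$D{\left(j \right)} = 8 + 2 j^{2}$ ($D{\left(j \right)} = \left(j^{2} + j^{2}\right) + 8 = 2 j^{2} + 8 = 8 + 2 j^{2}$)
$K{\left(12 \right)} \left(D{\left(-11 \right)} + a{\left(-2,-7 \right)}\right) = \left(4 + 2 \cdot 12^{2}\right) \left(\left(8 + 2 \left(-11\right)^{2}\right) + 2 \left(-7\right)\right) = \left(4 + 2 \cdot 144\right) \left(\left(8 + 2 \cdot 121\right) - 14\right) = \left(4 + 288\right) \left(\left(8 + 242\right) - 14\right) = 292 \left(250 - 14\right) = 292 \cdot 236 = 68912$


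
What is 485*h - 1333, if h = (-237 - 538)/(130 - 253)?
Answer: 211916/123 ≈ 1722.9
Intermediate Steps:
h = 775/123 (h = -775/(-123) = -775*(-1/123) = 775/123 ≈ 6.3008)
485*h - 1333 = 485*(775/123) - 1333 = 375875/123 - 1333 = 211916/123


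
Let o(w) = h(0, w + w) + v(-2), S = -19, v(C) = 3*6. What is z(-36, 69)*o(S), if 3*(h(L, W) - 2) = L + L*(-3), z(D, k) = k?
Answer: 1380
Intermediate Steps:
v(C) = 18
h(L, W) = 2 - 2*L/3 (h(L, W) = 2 + (L + L*(-3))/3 = 2 + (L - 3*L)/3 = 2 + (-2*L)/3 = 2 - 2*L/3)
o(w) = 20 (o(w) = (2 - ⅔*0) + 18 = (2 + 0) + 18 = 2 + 18 = 20)
z(-36, 69)*o(S) = 69*20 = 1380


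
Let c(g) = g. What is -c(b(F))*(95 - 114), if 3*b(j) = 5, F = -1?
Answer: 95/3 ≈ 31.667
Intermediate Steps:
b(j) = 5/3 (b(j) = (⅓)*5 = 5/3)
-c(b(F))*(95 - 114) = -5*(95 - 114)/3 = -5*(-19)/3 = -1*(-95/3) = 95/3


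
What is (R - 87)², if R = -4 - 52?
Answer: 20449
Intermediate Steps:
R = -56
(R - 87)² = (-56 - 87)² = (-143)² = 20449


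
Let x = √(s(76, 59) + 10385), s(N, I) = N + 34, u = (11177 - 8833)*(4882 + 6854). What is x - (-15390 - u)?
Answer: 27524574 + √10495 ≈ 2.7525e+7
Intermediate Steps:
u = 27509184 (u = 2344*11736 = 27509184)
s(N, I) = 34 + N
x = √10495 (x = √((34 + 76) + 10385) = √(110 + 10385) = √10495 ≈ 102.45)
x - (-15390 - u) = √10495 - (-15390 - 1*27509184) = √10495 - (-15390 - 27509184) = √10495 - 1*(-27524574) = √10495 + 27524574 = 27524574 + √10495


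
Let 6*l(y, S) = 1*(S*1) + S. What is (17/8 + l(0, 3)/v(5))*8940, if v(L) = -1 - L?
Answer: 35015/2 ≈ 17508.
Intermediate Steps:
l(y, S) = S/3 (l(y, S) = (1*(S*1) + S)/6 = (1*S + S)/6 = (S + S)/6 = (2*S)/6 = S/3)
(17/8 + l(0, 3)/v(5))*8940 = (17/8 + ((1/3)*3)/(-1 - 1*5))*8940 = (17*(1/8) + 1/(-1 - 5))*8940 = (17/8 + 1/(-6))*8940 = (17/8 + 1*(-1/6))*8940 = (17/8 - 1/6)*8940 = (47/24)*8940 = 35015/2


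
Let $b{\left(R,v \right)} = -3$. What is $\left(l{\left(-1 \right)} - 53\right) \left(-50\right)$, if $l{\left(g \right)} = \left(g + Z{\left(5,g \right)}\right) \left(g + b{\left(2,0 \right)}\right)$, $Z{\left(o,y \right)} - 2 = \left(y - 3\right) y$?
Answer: $3650$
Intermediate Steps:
$Z{\left(o,y \right)} = 2 + y \left(-3 + y\right)$ ($Z{\left(o,y \right)} = 2 + \left(y - 3\right) y = 2 + \left(-3 + y\right) y = 2 + y \left(-3 + y\right)$)
$l{\left(g \right)} = \left(-3 + g\right) \left(2 + g^{2} - 2 g\right)$ ($l{\left(g \right)} = \left(g + \left(2 + g^{2} - 3 g\right)\right) \left(g - 3\right) = \left(2 + g^{2} - 2 g\right) \left(-3 + g\right) = \left(-3 + g\right) \left(2 + g^{2} - 2 g\right)$)
$\left(l{\left(-1 \right)} - 53\right) \left(-50\right) = \left(\left(-6 + \left(-1\right)^{3} - 5 \left(-1\right)^{2} + 8 \left(-1\right)\right) - 53\right) \left(-50\right) = \left(\left(-6 - 1 - 5 - 8\right) - 53\right) \left(-50\right) = \left(-20 - 53\right) \left(-50\right) = \left(-73\right) \left(-50\right) = 3650$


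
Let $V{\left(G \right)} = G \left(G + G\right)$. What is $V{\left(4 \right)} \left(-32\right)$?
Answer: $-1024$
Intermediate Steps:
$V{\left(G \right)} = 2 G^{2}$ ($V{\left(G \right)} = G 2 G = 2 G^{2}$)
$V{\left(4 \right)} \left(-32\right) = 2 \cdot 4^{2} \left(-32\right) = 2 \cdot 16 \left(-32\right) = 32 \left(-32\right) = -1024$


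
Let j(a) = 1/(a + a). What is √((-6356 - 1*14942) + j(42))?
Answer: I*√37569651/42 ≈ 145.94*I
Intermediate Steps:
j(a) = 1/(2*a)
√((-6356 - 1*14942) + j(42)) = √((-6356 - 1*14942) + (½)/42) = √((-6356 - 14942) + (½)*(1/42)) = √(-21298 + 1/84) = √(-1789031/84) = I*√37569651/42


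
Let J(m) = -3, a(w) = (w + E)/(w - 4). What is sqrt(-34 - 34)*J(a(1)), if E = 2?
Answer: -6*I*sqrt(17) ≈ -24.739*I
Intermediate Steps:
a(w) = (2 + w)/(-4 + w) (a(w) = (w + 2)/(w - 4) = (2 + w)/(-4 + w))
sqrt(-34 - 34)*J(a(1)) = sqrt(-34 - 34)*(-3) = sqrt(-68)*(-3) = (2*I*sqrt(17))*(-3) = -6*I*sqrt(17)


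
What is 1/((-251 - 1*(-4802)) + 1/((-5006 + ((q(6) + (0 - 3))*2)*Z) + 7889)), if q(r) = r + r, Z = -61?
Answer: 1785/8123536 ≈ 0.00021973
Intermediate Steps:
q(r) = 2*r
1/((-251 - 1*(-4802)) + 1/((-5006 + ((q(6) + (0 - 3))*2)*Z) + 7889)) = 1/((-251 - 1*(-4802)) + 1/((-5006 + ((2*6 + (0 - 3))*2)*(-61)) + 7889)) = 1/((-251 + 4802) + 1/((-5006 + ((12 - 3)*2)*(-61)) + 7889)) = 1/(4551 + 1/((-5006 + (9*2)*(-61)) + 7889)) = 1/(4551 + 1/((-5006 + 18*(-61)) + 7889)) = 1/(4551 + 1/((-5006 - 1098) + 7889)) = 1/(4551 + 1/(-6104 + 7889)) = 1/(4551 + 1/1785) = 1/(8123536/1785) = 1785/8123536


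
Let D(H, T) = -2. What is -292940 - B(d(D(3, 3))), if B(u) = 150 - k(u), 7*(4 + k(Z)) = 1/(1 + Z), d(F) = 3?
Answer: -8206631/28 ≈ -2.9309e+5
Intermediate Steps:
k(Z) = -4 + 1/(7*(1 + Z))
B(u) = 150 - (-27 - 28*u)/(7*(1 + u))
-292940 - B(d(D(3, 3))) = -292940 - (1077 + 1078*3)/(7*(1 + 3)) = -292940 - (1077 + 3234)/(7*4) = -292940 - 4311/(7*4) = -292940 - 1*4311/28 = -292940 - 4311/28 = -8206631/28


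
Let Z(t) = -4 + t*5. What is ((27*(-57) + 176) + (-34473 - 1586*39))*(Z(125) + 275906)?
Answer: -27013922630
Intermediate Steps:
Z(t) = -4 + 5*t
((27*(-57) + 176) + (-34473 - 1586*39))*(Z(125) + 275906) = ((27*(-57) + 176) + (-34473 - 1586*39))*((-4 + 5*125) + 275906) = ((-1539 + 176) + (-34473 - 61854))*((-4 + 625) + 275906) = (-1363 - 96327)*(621 + 275906) = -97690*276527 = -27013922630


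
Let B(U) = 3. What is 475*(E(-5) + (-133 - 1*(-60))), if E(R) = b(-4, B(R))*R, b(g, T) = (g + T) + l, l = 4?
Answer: -41800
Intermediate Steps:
b(g, T) = 4 + T + g (b(g, T) = (g + T) + 4 = (T + g) + 4 = 4 + T + g)
E(R) = 3*R (E(R) = (4 + 3 - 4)*R = 3*R)
475*(E(-5) + (-133 - 1*(-60))) = 475*(3*(-5) + (-133 - 1*(-60))) = 475*(-15 + (-133 + 60)) = 475*(-15 - 73) = 475*(-88) = -41800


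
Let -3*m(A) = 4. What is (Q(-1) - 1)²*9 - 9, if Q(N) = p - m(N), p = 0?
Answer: -8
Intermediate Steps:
m(A) = -4/3 (m(A) = -⅓*4 = -4/3)
Q(N) = 4/3 (Q(N) = 0 - 1*(-4/3) = 0 + 4/3 = 4/3)
(Q(-1) - 1)²*9 - 9 = (4/3 - 1)²*9 - 9 = (⅓)²*9 - 9 = (⅑)*9 - 9 = 1 - 9 = -8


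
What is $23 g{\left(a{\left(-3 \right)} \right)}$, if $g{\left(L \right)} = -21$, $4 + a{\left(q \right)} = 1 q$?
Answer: $-483$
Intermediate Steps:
$a{\left(q \right)} = -4 + q$ ($a{\left(q \right)} = -4 + 1 q = -4 + q$)
$23 g{\left(a{\left(-3 \right)} \right)} = 23 \left(-21\right) = -483$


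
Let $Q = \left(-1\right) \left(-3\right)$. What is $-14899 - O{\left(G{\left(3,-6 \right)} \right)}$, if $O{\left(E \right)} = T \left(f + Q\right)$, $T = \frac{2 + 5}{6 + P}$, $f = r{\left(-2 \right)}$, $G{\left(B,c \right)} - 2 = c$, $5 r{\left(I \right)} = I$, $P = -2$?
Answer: $- \frac{298071}{20} \approx -14904.0$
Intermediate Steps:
$r{\left(I \right)} = \frac{I}{5}$
$G{\left(B,c \right)} = 2 + c$
$Q = 3$
$f = - \frac{2}{5}$ ($f = \frac{1}{5} \left(-2\right) = - \frac{2}{5} \approx -0.4$)
$T = \frac{7}{4}$ ($T = \frac{2 + 5}{6 - 2} = \frac{7}{4} \approx 1.75$)
$O{\left(E \right)} = \frac{91}{20}$ ($O{\left(E \right)} = \frac{7 \left(- \frac{2}{5} + 3\right)}{4} = \frac{7}{4} \cdot \frac{13}{5} = \frac{91}{20}$)
$-14899 - O{\left(G{\left(3,-6 \right)} \right)} = -14899 - \frac{91}{20} = - \frac{298071}{20}$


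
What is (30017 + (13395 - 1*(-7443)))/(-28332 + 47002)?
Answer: 10171/3734 ≈ 2.7239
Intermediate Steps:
(30017 + (13395 - 1*(-7443)))/(-28332 + 47002) = (30017 + (13395 + 7443))/18670 = (30017 + 20838)*(1/18670) = 50855*(1/18670) = 10171/3734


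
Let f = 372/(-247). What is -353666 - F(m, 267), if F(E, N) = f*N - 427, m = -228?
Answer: -87150709/247 ≈ -3.5284e+5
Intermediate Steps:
f = -372/247 (f = 372*(-1/247) = -372/247 ≈ -1.5061)
F(E, N) = -427 - 372*N/247 (F(E, N) = -372*N/247 - 427 = -427 - 372*N/247)
-353666 - F(m, 267) = -353666 - (-427 - 372/247*267) = -353666 - (-427 - 99324/247) = -353666 - 1*(-204793/247) = -353666 + 204793/247 = -87150709/247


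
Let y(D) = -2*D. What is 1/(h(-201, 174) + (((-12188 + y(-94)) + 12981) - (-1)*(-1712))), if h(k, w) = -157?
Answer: -1/888 ≈ -0.0011261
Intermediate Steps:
1/(h(-201, 174) + (((-12188 + y(-94)) + 12981) - (-1)*(-1712))) = 1/(-157 + (((-12188 - 2*(-94)) + 12981) - (-1)*(-1712))) = 1/(-157 + (((-12188 + 188) + 12981) - 1*1712)) = 1/(-157 + ((-12000 + 12981) - 1712)) = 1/(-157 + (981 - 1712)) = 1/(-157 - 731) = 1/(-888) = -1/888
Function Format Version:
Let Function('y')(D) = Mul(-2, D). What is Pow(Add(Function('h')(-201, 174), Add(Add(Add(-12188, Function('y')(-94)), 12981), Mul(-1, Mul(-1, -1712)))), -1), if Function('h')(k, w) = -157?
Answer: Rational(-1, 888) ≈ -0.0011261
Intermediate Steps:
Pow(Add(Function('h')(-201, 174), Add(Add(Add(-12188, Function('y')(-94)), 12981), Mul(-1, Mul(-1, -1712)))), -1) = Pow(Add(-157, Add(Add(Add(-12188, Mul(-2, -94)), 12981), Mul(-1, Mul(-1, -1712)))), -1) = Pow(Add(-157, Add(Add(Add(-12188, 188), 12981), Mul(-1, 1712))), -1) = Pow(Add(-157, Add(Add(-12000, 12981), -1712)), -1) = Pow(Add(-157, Add(981, -1712)), -1) = Pow(Add(-157, -731), -1) = Pow(-888, -1) = Rational(-1, 888)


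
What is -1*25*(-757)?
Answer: 18925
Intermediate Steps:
-1*25*(-757) = -25*(-757) = 18925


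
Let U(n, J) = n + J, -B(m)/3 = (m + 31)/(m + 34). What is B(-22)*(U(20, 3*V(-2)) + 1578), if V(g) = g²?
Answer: -7245/2 ≈ -3622.5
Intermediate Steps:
B(m) = -3*(31 + m)/(34 + m) (B(m) = -3*(m + 31)/(m + 34) = -3*(31 + m)/(34 + m))
U(n, J) = J + n
B(-22)*(U(20, 3*V(-2)) + 1578) = (3*(-31 - 1*(-22))/(34 - 22))*((3*(-2)² + 20) + 1578) = (3*(-31 + 22)/12)*((3*4 + 20) + 1578) = (3*(1/12)*(-9))*((12 + 20) + 1578) = -9*(32 + 1578)/4 = -9/4*1610 = -7245/2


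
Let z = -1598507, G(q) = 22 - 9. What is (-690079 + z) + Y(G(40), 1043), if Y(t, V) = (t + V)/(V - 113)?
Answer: -354730654/155 ≈ -2.2886e+6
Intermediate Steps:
G(q) = 13
Y(t, V) = (V + t)/(-113 + V)
(-690079 + z) + Y(G(40), 1043) = (-690079 - 1598507) + (1043 + 13)/(-113 + 1043) = -2288586 + 1056/930 = -2288586 + (1/930)*1056 = -2288586 + 176/155 = -354730654/155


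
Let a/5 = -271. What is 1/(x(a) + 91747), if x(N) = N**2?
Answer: 1/1927772 ≈ 5.1873e-7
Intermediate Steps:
a = -1355 (a = 5*(-271) = -1355)
1/(x(a) + 91747) = 1/((-1355)**2 + 91747) = 1/(1836025 + 91747) = 1/1927772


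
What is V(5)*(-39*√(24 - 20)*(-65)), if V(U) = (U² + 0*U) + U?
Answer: 152100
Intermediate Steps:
V(U) = U + U² (V(U) = (U² + 0) + U = U² + U = U + U²)
V(5)*(-39*√(24 - 20)*(-65)) = (5*(1 + 5))*(-39*√(24 - 20)*(-65)) = (5*6)*(-39*√4*(-65)) = 30*(-39*2*(-65)) = 30*(-78*(-65)) = 30*5070 = 152100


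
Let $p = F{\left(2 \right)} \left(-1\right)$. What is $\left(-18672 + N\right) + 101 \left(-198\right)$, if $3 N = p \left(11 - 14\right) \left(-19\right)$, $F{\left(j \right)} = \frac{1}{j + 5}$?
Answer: $- \frac{270709}{7} \approx -38673.0$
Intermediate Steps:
$F{\left(j \right)} = \frac{1}{5 + j}$
$p = - \frac{1}{7}$ ($p = \frac{1}{5 + 2} \left(-1\right) = \frac{1}{7} \left(-1\right) = - \frac{1}{7} \approx -0.14286$)
$N = - \frac{19}{7}$ ($N = \frac{- \frac{11 - 14}{7} \left(-19\right)}{3} = \frac{\left(- \frac{1}{7}\right) \left(-3\right) \left(-19\right)}{3} = \frac{\frac{3}{7} \left(-19\right)}{3} = \frac{1}{3} \left(- \frac{57}{7}\right) = - \frac{19}{7} \approx -2.7143$)
$\left(-18672 + N\right) + 101 \left(-198\right) = \left(-18672 - \frac{19}{7}\right) + 101 \left(-198\right) = - \frac{130723}{7} - 19998 = - \frac{270709}{7}$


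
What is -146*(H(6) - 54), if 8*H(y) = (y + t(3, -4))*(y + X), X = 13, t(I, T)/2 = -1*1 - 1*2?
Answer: 7884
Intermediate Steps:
t(I, T) = -6 (t(I, T) = 2*(-1*1 - 1*2) = 2*(-1 - 2) = 2*(-3) = -6)
H(y) = (-6 + y)*(13 + y)/8 (H(y) = ((y - 6)*(y + 13))/8 = ((-6 + y)*(13 + y))/8 = (-6 + y)*(13 + y)/8)
-146*(H(6) - 54) = -146*((-39/4 + (⅛)*6² + (7/8)*6) - 54) = -146*((-39/4 + (⅛)*36 + 21/4) - 54) = -146*((-39/4 + 9/2 + 21/4) - 54) = -146*(0 - 54) = -146*(-54) = 7884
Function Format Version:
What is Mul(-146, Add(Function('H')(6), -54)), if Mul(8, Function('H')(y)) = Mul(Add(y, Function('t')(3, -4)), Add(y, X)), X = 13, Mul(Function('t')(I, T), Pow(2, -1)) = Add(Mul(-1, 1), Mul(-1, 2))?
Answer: 7884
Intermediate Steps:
Function('t')(I, T) = -6 (Function('t')(I, T) = Mul(2, Add(Mul(-1, 1), Mul(-1, 2))) = Mul(2, Add(-1, -2)) = Mul(2, -3) = -6)
Function('H')(y) = Mul(Rational(1, 8), Add(-6, y), Add(13, y)) (Function('H')(y) = Mul(Rational(1, 8), Mul(Add(y, -6), Add(y, 13))) = Mul(Rational(1, 8), Mul(Add(-6, y), Add(13, y))) = Mul(Rational(1, 8), Add(-6, y), Add(13, y)))
Mul(-146, Add(Function('H')(6), -54)) = Mul(-146, Add(Add(Rational(-39, 4), Mul(Rational(1, 8), Pow(6, 2)), Mul(Rational(7, 8), 6)), -54)) = Mul(-146, Add(Add(Rational(-39, 4), Mul(Rational(1, 8), 36), Rational(21, 4)), -54)) = Mul(-146, Add(Add(Rational(-39, 4), Rational(9, 2), Rational(21, 4)), -54)) = Mul(-146, Add(0, -54)) = Mul(-146, -54) = 7884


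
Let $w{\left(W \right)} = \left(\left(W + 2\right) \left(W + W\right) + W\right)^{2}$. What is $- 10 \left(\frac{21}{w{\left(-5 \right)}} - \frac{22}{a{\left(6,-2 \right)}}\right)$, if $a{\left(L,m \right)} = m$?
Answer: $- \frac{13792}{125} \approx -110.34$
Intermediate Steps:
$w{\left(W \right)} = \left(W + 2 W \left(2 + W\right)\right)^{2}$ ($w{\left(W \right)} = \left(\left(2 + W\right) 2 W + W\right)^{2} = \left(2 W \left(2 + W\right) + W\right)^{2} = \left(W + 2 W \left(2 + W\right)\right)^{2}$)
$- 10 \left(\frac{21}{w{\left(-5 \right)}} - \frac{22}{a{\left(6,-2 \right)}}\right) = - 10 \left(\frac{21}{\left(-5\right)^{2} \left(5 + 2 \left(-5\right)\right)^{2}} - \frac{22}{-2}\right) = - 10 \left(\frac{21}{25 \left(5 - 10\right)^{2}} - -11\right) = - 10 \left(\frac{21}{25 \left(-5\right)^{2}} + 11\right) = - 10 \left(\frac{21}{25 \cdot 25} + 11\right) = - 10 \left(\frac{21}{625} + 11\right) = \left(-10\right) \frac{6896}{625} = - \frac{13792}{125}$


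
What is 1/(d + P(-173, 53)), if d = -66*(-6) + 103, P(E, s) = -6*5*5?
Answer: 1/349 ≈ 0.0028653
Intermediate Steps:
P(E, s) = -150 (P(E, s) = -30*5 = -150)
d = 499 (d = 396 + 103 = 499)
1/(d + P(-173, 53)) = 1/(499 - 150) = 1/349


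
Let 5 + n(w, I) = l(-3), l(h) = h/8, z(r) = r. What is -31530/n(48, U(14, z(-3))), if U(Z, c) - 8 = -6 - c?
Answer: 252240/43 ≈ 5866.0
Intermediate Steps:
U(Z, c) = 2 - c (U(Z, c) = 8 + (-6 - c) = 2 - c)
l(h) = h/8 (l(h) = h*(1/8) = h/8)
n(w, I) = -43/8 (n(w, I) = -5 + (1/8)*(-3) = -5 - 3/8 = -43/8)
-31530/n(48, U(14, z(-3))) = -31530/(-43/8) = -31530*(-8/43) = 252240/43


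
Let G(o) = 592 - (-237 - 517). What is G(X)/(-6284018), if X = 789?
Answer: -673/3142009 ≈ -0.00021419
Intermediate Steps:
G(o) = 1346 (G(o) = 592 - 1*(-754) = 592 + 754 = 1346)
G(X)/(-6284018) = 1346/(-6284018) = 1346*(-1/6284018) = -673/3142009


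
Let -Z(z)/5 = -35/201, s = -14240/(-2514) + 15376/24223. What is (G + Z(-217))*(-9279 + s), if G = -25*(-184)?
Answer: -261099200130190175/6120110511 ≈ -4.2663e+7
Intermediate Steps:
G = 4600
s = 191795392/30448311 (s = -14240*(-1/2514) + 15376*(1/24223) = 7120/1257 + 15376/24223 = 191795392/30448311 ≈ 6.2990)
Z(z) = 175/201 (Z(z) = -(-175)/201 = -5*(-35/201) = 175/201)
(G + Z(-217))*(-9279 + s) = (4600 + 175/201)*(-9279 + 191795392/30448311) = (924775/201)*(-282338082377/30448311) = -261099200130190175/6120110511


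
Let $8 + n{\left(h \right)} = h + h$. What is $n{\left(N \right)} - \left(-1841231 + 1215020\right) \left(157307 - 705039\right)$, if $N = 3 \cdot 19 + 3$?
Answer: $-342995803340$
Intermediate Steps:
$N = 60$ ($N = 57 + 3 = 60$)
$n{\left(h \right)} = -8 + 2 h$ ($n{\left(h \right)} = -8 + \left(h + h\right) = -8 + 2 h$)
$n{\left(N \right)} - \left(-1841231 + 1215020\right) \left(157307 - 705039\right) = \left(-8 + 2 \cdot 60\right) - \left(-1841231 + 1215020\right) \left(157307 - 705039\right) = \left(-8 + 120\right) - \left(-626211\right) \left(-547732\right) = 112 - 342995803452 = -342995803340$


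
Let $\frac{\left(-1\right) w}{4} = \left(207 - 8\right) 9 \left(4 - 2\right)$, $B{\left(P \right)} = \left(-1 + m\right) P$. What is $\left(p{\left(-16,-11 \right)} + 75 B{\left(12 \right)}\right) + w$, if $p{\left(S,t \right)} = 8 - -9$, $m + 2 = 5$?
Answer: $-12511$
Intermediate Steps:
$m = 3$ ($m = -2 + 5 = 3$)
$p{\left(S,t \right)} = 17$ ($p{\left(S,t \right)} = 8 + 9 = 17$)
$B{\left(P \right)} = 2 P$ ($B{\left(P \right)} = \left(-1 + 3\right) P = 2 P$)
$w = -14328$ ($w = - 4 \left(207 - 8\right) 9 \left(4 - 2\right) = - 4 \cdot 199 \cdot 9 \cdot 2 = - 4 \cdot 199 \cdot 18 = \left(-4\right) 3582 = -14328$)
$\left(p{\left(-16,-11 \right)} + 75 B{\left(12 \right)}\right) + w = \left(17 + 75 \cdot 2 \cdot 12\right) - 14328 = \left(17 + 75 \cdot 24\right) - 14328 = \left(17 + 1800\right) - 14328 = 1817 - 14328 = -12511$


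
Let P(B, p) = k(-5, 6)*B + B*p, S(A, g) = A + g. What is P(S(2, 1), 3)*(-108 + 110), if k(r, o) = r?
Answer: -12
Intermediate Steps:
P(B, p) = -5*B + B*p
P(S(2, 1), 3)*(-108 + 110) = ((2 + 1)*(-5 + 3))*(-108 + 110) = (3*(-2))*2 = -6*2 = -12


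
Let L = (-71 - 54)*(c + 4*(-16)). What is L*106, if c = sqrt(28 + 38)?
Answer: 848000 - 13250*sqrt(66) ≈ 7.4036e+5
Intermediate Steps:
c = sqrt(66) ≈ 8.1240
L = 8000 - 125*sqrt(66) (L = (-71 - 54)*(sqrt(66) + 4*(-16)) = -125*(sqrt(66) - 64) = -125*(-64 + sqrt(66)) = 8000 - 125*sqrt(66) ≈ 6984.5)
L*106 = (8000 - 125*sqrt(66))*106 = 848000 - 13250*sqrt(66)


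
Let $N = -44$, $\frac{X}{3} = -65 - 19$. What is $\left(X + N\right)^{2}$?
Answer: $87616$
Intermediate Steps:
$X = -252$ ($X = 3 \left(-65 - 19\right) = 3 \left(-84\right) = -252$)
$\left(X + N\right)^{2} = \left(-252 - 44\right)^{2} = \left(-296\right)^{2} = 87616$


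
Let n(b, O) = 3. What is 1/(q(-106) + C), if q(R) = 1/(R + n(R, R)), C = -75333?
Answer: -103/7759300 ≈ -1.3274e-5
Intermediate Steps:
q(R) = 1/(3 + R) (q(R) = 1/(R + 3) = 1/(3 + R))
1/(q(-106) + C) = 1/(1/(3 - 106) - 75333) = 1/(1/(-103) - 75333) = 1/(-1/103 - 75333) = 1/(-7759300/103) = -103/7759300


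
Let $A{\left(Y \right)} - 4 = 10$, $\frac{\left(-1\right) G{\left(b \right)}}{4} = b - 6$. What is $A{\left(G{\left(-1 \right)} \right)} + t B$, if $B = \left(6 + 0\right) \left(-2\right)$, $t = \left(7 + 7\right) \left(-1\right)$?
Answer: $182$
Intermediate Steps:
$G{\left(b \right)} = 24 - 4 b$ ($G{\left(b \right)} = - 4 \left(b - 6\right) = - 4 \left(-6 + b\right) = 24 - 4 b$)
$A{\left(Y \right)} = 14$ ($A{\left(Y \right)} = 4 + 10 = 14$)
$t = -14$ ($t = 14 \left(-1\right) = -14$)
$B = -12$ ($B = 6 \left(-2\right) = -12$)
$A{\left(G{\left(-1 \right)} \right)} + t B = 14 - -168 = 14 + 168 = 182$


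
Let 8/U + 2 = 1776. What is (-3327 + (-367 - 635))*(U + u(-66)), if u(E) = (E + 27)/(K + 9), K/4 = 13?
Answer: 148696821/54107 ≈ 2748.2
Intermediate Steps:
K = 52 (K = 4*13 = 52)
U = 4/887 (U = 8/(-2 + 1776) = 8/1774 = 8*(1/1774) = 4/887 ≈ 0.0045096)
u(E) = 27/61 + E/61 (u(E) = (E + 27)/(52 + 9) = (27 + E)/61 = (27 + E)*(1/61) = 27/61 + E/61)
(-3327 + (-367 - 635))*(U + u(-66)) = (-3327 + (-367 - 635))*(4/887 + (27/61 + (1/61)*(-66))) = (-3327 - 1002)*(4/887 + (27/61 - 66/61)) = -4329*(4/887 - 39/61) = -4329*(-34349/54107) = 148696821/54107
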